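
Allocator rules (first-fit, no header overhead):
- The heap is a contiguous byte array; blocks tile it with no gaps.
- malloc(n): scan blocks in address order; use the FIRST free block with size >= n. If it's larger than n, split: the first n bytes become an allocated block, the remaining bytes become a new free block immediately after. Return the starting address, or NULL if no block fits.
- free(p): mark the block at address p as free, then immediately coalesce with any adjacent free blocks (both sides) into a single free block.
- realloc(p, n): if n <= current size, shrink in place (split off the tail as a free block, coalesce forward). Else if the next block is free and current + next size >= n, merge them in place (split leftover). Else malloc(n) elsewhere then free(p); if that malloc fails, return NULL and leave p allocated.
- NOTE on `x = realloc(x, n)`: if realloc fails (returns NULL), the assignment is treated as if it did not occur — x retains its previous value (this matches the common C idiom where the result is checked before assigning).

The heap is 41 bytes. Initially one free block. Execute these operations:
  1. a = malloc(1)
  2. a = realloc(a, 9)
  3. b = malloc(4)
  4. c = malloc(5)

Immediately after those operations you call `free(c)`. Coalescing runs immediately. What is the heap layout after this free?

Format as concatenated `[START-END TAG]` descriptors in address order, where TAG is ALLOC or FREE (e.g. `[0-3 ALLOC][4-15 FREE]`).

Answer: [0-8 ALLOC][9-12 ALLOC][13-40 FREE]

Derivation:
Op 1: a = malloc(1) -> a = 0; heap: [0-0 ALLOC][1-40 FREE]
Op 2: a = realloc(a, 9) -> a = 0; heap: [0-8 ALLOC][9-40 FREE]
Op 3: b = malloc(4) -> b = 9; heap: [0-8 ALLOC][9-12 ALLOC][13-40 FREE]
Op 4: c = malloc(5) -> c = 13; heap: [0-8 ALLOC][9-12 ALLOC][13-17 ALLOC][18-40 FREE]
free(c): c = 13 -> block [13-17 ALLOC]; mark free, coalesce with adjacent free neighbors -> [0-8 ALLOC][9-12 ALLOC][13-40 FREE]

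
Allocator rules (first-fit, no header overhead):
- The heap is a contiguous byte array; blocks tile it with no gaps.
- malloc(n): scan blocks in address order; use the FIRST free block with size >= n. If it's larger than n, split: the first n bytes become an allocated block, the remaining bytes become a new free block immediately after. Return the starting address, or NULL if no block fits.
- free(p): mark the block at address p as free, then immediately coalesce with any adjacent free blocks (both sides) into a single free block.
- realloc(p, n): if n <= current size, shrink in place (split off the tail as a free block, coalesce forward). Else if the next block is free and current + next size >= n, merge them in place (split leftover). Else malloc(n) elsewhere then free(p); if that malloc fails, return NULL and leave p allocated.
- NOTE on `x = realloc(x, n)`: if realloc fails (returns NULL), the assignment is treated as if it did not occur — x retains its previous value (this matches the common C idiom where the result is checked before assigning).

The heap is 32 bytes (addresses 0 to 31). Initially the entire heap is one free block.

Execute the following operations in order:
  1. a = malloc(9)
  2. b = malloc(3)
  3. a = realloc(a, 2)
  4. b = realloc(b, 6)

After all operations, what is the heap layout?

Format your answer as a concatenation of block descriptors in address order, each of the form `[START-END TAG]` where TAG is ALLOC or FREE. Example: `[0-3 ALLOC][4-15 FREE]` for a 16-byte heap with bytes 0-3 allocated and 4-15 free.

Op 1: a = malloc(9) -> a = 0; heap: [0-8 ALLOC][9-31 FREE]
Op 2: b = malloc(3) -> b = 9; heap: [0-8 ALLOC][9-11 ALLOC][12-31 FREE]
Op 3: a = realloc(a, 2) -> a = 0; heap: [0-1 ALLOC][2-8 FREE][9-11 ALLOC][12-31 FREE]
Op 4: b = realloc(b, 6) -> b = 9; heap: [0-1 ALLOC][2-8 FREE][9-14 ALLOC][15-31 FREE]

Answer: [0-1 ALLOC][2-8 FREE][9-14 ALLOC][15-31 FREE]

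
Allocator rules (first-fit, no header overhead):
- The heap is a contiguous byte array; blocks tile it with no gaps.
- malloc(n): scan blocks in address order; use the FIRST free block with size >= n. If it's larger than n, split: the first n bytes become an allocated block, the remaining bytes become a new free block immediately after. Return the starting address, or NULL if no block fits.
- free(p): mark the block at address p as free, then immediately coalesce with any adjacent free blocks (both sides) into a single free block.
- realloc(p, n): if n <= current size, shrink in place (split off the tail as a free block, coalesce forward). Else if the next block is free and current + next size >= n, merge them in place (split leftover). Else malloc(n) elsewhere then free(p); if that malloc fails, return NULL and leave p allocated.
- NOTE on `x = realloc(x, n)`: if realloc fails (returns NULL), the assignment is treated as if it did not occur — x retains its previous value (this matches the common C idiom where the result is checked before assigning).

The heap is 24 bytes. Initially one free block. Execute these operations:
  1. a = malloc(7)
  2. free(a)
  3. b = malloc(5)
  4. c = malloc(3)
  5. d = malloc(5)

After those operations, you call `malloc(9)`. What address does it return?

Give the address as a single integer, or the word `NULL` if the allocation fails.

Op 1: a = malloc(7) -> a = 0; heap: [0-6 ALLOC][7-23 FREE]
Op 2: free(a) -> (freed a); heap: [0-23 FREE]
Op 3: b = malloc(5) -> b = 0; heap: [0-4 ALLOC][5-23 FREE]
Op 4: c = malloc(3) -> c = 5; heap: [0-4 ALLOC][5-7 ALLOC][8-23 FREE]
Op 5: d = malloc(5) -> d = 8; heap: [0-4 ALLOC][5-7 ALLOC][8-12 ALLOC][13-23 FREE]
malloc(9): first-fit scan over [0-4 ALLOC][5-7 ALLOC][8-12 ALLOC][13-23 FREE] -> 13

Answer: 13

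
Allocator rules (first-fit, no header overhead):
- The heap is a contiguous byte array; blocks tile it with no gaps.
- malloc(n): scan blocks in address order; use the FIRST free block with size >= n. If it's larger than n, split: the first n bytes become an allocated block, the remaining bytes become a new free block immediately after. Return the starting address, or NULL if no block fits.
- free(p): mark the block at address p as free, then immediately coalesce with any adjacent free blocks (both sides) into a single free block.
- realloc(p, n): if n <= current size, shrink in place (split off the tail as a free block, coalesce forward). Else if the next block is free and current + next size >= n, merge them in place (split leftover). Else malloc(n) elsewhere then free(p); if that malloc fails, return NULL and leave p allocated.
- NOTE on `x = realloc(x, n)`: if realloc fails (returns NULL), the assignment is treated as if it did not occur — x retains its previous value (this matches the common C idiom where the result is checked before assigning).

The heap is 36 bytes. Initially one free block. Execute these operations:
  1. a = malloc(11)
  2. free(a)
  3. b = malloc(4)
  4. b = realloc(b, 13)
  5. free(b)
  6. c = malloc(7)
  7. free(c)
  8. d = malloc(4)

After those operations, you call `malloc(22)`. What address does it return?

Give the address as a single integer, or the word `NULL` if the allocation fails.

Answer: 4

Derivation:
Op 1: a = malloc(11) -> a = 0; heap: [0-10 ALLOC][11-35 FREE]
Op 2: free(a) -> (freed a); heap: [0-35 FREE]
Op 3: b = malloc(4) -> b = 0; heap: [0-3 ALLOC][4-35 FREE]
Op 4: b = realloc(b, 13) -> b = 0; heap: [0-12 ALLOC][13-35 FREE]
Op 5: free(b) -> (freed b); heap: [0-35 FREE]
Op 6: c = malloc(7) -> c = 0; heap: [0-6 ALLOC][7-35 FREE]
Op 7: free(c) -> (freed c); heap: [0-35 FREE]
Op 8: d = malloc(4) -> d = 0; heap: [0-3 ALLOC][4-35 FREE]
malloc(22): first-fit scan over [0-3 ALLOC][4-35 FREE] -> 4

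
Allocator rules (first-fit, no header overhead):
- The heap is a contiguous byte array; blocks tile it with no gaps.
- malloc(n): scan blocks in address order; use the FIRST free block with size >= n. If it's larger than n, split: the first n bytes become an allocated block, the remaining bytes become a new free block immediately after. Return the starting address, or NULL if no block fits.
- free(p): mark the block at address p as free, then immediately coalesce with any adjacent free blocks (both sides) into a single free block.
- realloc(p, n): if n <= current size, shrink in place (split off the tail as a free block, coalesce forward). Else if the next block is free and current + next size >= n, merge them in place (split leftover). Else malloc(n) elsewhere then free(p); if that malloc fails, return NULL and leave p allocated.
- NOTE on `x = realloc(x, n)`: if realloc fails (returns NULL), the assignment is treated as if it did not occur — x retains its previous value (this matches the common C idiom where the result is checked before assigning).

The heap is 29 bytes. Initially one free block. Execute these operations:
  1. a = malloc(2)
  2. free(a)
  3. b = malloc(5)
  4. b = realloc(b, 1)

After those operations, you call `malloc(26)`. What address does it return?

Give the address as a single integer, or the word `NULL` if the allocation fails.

Answer: 1

Derivation:
Op 1: a = malloc(2) -> a = 0; heap: [0-1 ALLOC][2-28 FREE]
Op 2: free(a) -> (freed a); heap: [0-28 FREE]
Op 3: b = malloc(5) -> b = 0; heap: [0-4 ALLOC][5-28 FREE]
Op 4: b = realloc(b, 1) -> b = 0; heap: [0-0 ALLOC][1-28 FREE]
malloc(26): first-fit scan over [0-0 ALLOC][1-28 FREE] -> 1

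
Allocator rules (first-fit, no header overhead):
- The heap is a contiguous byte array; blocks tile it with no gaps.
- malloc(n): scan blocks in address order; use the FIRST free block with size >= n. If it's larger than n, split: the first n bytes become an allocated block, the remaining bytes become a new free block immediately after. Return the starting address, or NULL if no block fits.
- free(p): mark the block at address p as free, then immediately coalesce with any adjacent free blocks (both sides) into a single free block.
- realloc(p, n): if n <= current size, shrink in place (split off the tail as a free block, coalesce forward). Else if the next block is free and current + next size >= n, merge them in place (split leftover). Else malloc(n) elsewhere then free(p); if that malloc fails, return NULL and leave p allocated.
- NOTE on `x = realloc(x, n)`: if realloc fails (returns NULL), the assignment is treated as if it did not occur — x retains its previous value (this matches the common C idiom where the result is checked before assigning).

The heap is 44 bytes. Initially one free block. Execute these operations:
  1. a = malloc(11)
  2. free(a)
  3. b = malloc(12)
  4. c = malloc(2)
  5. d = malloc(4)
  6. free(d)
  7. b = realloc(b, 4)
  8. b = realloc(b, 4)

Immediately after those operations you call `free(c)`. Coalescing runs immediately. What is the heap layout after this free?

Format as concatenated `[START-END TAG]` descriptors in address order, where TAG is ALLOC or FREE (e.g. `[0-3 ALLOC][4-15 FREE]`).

Op 1: a = malloc(11) -> a = 0; heap: [0-10 ALLOC][11-43 FREE]
Op 2: free(a) -> (freed a); heap: [0-43 FREE]
Op 3: b = malloc(12) -> b = 0; heap: [0-11 ALLOC][12-43 FREE]
Op 4: c = malloc(2) -> c = 12; heap: [0-11 ALLOC][12-13 ALLOC][14-43 FREE]
Op 5: d = malloc(4) -> d = 14; heap: [0-11 ALLOC][12-13 ALLOC][14-17 ALLOC][18-43 FREE]
Op 6: free(d) -> (freed d); heap: [0-11 ALLOC][12-13 ALLOC][14-43 FREE]
Op 7: b = realloc(b, 4) -> b = 0; heap: [0-3 ALLOC][4-11 FREE][12-13 ALLOC][14-43 FREE]
Op 8: b = realloc(b, 4) -> b = 0; heap: [0-3 ALLOC][4-11 FREE][12-13 ALLOC][14-43 FREE]
free(c): c = 12 -> block [12-13 ALLOC]; mark free, coalesce with adjacent free neighbors -> [0-3 ALLOC][4-43 FREE]

Answer: [0-3 ALLOC][4-43 FREE]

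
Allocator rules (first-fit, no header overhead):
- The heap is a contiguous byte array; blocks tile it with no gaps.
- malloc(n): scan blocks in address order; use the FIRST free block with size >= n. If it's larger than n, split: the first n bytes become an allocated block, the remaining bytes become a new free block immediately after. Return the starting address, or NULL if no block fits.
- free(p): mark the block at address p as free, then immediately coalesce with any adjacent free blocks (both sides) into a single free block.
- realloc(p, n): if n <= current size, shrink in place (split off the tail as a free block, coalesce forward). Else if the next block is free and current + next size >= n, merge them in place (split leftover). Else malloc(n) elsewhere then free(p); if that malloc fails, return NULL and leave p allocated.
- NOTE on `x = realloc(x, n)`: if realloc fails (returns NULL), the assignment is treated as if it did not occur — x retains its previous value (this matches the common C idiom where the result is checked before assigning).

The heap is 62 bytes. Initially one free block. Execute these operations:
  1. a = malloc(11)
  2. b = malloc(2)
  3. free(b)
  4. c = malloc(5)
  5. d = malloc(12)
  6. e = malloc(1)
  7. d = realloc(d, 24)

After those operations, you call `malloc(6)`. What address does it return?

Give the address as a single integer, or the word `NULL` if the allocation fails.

Op 1: a = malloc(11) -> a = 0; heap: [0-10 ALLOC][11-61 FREE]
Op 2: b = malloc(2) -> b = 11; heap: [0-10 ALLOC][11-12 ALLOC][13-61 FREE]
Op 3: free(b) -> (freed b); heap: [0-10 ALLOC][11-61 FREE]
Op 4: c = malloc(5) -> c = 11; heap: [0-10 ALLOC][11-15 ALLOC][16-61 FREE]
Op 5: d = malloc(12) -> d = 16; heap: [0-10 ALLOC][11-15 ALLOC][16-27 ALLOC][28-61 FREE]
Op 6: e = malloc(1) -> e = 28; heap: [0-10 ALLOC][11-15 ALLOC][16-27 ALLOC][28-28 ALLOC][29-61 FREE]
Op 7: d = realloc(d, 24) -> d = 29; heap: [0-10 ALLOC][11-15 ALLOC][16-27 FREE][28-28 ALLOC][29-52 ALLOC][53-61 FREE]
malloc(6): first-fit scan over [0-10 ALLOC][11-15 ALLOC][16-27 FREE][28-28 ALLOC][29-52 ALLOC][53-61 FREE] -> 16

Answer: 16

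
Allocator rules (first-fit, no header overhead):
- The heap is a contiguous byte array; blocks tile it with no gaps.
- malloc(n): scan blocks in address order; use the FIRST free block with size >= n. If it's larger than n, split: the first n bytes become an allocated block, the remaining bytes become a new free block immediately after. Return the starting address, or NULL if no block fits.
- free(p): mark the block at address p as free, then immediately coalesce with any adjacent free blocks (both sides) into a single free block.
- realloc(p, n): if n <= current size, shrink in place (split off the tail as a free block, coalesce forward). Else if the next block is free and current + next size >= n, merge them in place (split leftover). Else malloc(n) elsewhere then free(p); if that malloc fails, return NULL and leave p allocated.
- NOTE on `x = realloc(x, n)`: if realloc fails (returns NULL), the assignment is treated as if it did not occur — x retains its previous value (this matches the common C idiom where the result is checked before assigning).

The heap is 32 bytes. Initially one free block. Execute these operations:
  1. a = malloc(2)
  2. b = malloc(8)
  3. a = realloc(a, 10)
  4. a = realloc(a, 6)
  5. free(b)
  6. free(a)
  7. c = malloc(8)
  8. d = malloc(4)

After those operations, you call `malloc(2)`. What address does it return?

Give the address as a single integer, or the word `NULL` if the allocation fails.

Op 1: a = malloc(2) -> a = 0; heap: [0-1 ALLOC][2-31 FREE]
Op 2: b = malloc(8) -> b = 2; heap: [0-1 ALLOC][2-9 ALLOC][10-31 FREE]
Op 3: a = realloc(a, 10) -> a = 10; heap: [0-1 FREE][2-9 ALLOC][10-19 ALLOC][20-31 FREE]
Op 4: a = realloc(a, 6) -> a = 10; heap: [0-1 FREE][2-9 ALLOC][10-15 ALLOC][16-31 FREE]
Op 5: free(b) -> (freed b); heap: [0-9 FREE][10-15 ALLOC][16-31 FREE]
Op 6: free(a) -> (freed a); heap: [0-31 FREE]
Op 7: c = malloc(8) -> c = 0; heap: [0-7 ALLOC][8-31 FREE]
Op 8: d = malloc(4) -> d = 8; heap: [0-7 ALLOC][8-11 ALLOC][12-31 FREE]
malloc(2): first-fit scan over [0-7 ALLOC][8-11 ALLOC][12-31 FREE] -> 12

Answer: 12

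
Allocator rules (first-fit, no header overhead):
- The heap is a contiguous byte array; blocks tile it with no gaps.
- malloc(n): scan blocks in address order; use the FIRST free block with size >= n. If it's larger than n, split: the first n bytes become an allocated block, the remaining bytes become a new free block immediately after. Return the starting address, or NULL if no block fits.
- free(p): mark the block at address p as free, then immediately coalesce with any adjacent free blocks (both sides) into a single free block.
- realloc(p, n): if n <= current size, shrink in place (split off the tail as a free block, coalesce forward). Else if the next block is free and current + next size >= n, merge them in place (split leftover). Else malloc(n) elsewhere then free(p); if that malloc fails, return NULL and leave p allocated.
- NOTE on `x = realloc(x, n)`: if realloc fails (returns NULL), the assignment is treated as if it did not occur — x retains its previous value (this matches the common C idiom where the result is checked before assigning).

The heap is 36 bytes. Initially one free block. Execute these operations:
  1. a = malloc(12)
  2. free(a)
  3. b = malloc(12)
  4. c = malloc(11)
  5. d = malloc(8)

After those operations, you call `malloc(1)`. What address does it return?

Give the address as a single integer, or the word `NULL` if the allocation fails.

Op 1: a = malloc(12) -> a = 0; heap: [0-11 ALLOC][12-35 FREE]
Op 2: free(a) -> (freed a); heap: [0-35 FREE]
Op 3: b = malloc(12) -> b = 0; heap: [0-11 ALLOC][12-35 FREE]
Op 4: c = malloc(11) -> c = 12; heap: [0-11 ALLOC][12-22 ALLOC][23-35 FREE]
Op 5: d = malloc(8) -> d = 23; heap: [0-11 ALLOC][12-22 ALLOC][23-30 ALLOC][31-35 FREE]
malloc(1): first-fit scan over [0-11 ALLOC][12-22 ALLOC][23-30 ALLOC][31-35 FREE] -> 31

Answer: 31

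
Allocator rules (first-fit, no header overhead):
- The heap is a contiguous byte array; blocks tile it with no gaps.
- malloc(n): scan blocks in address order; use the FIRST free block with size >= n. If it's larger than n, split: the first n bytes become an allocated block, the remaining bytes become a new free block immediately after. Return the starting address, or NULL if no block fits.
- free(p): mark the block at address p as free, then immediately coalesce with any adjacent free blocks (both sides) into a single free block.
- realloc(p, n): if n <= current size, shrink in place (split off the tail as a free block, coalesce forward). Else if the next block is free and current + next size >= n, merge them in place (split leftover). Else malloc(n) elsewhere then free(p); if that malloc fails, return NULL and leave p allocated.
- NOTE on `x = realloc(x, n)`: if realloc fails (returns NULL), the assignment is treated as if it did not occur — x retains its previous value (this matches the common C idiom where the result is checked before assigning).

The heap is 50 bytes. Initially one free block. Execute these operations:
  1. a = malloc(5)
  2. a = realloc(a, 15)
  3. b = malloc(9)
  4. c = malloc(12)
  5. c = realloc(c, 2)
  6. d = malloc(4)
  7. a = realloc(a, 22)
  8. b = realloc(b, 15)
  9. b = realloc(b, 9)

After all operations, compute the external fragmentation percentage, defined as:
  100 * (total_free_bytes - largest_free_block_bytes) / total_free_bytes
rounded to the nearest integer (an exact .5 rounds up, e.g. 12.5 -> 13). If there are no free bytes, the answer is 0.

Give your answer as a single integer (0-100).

Op 1: a = malloc(5) -> a = 0; heap: [0-4 ALLOC][5-49 FREE]
Op 2: a = realloc(a, 15) -> a = 0; heap: [0-14 ALLOC][15-49 FREE]
Op 3: b = malloc(9) -> b = 15; heap: [0-14 ALLOC][15-23 ALLOC][24-49 FREE]
Op 4: c = malloc(12) -> c = 24; heap: [0-14 ALLOC][15-23 ALLOC][24-35 ALLOC][36-49 FREE]
Op 5: c = realloc(c, 2) -> c = 24; heap: [0-14 ALLOC][15-23 ALLOC][24-25 ALLOC][26-49 FREE]
Op 6: d = malloc(4) -> d = 26; heap: [0-14 ALLOC][15-23 ALLOC][24-25 ALLOC][26-29 ALLOC][30-49 FREE]
Op 7: a = realloc(a, 22) -> NULL (a unchanged); heap: [0-14 ALLOC][15-23 ALLOC][24-25 ALLOC][26-29 ALLOC][30-49 FREE]
Op 8: b = realloc(b, 15) -> b = 30; heap: [0-14 ALLOC][15-23 FREE][24-25 ALLOC][26-29 ALLOC][30-44 ALLOC][45-49 FREE]
Op 9: b = realloc(b, 9) -> b = 30; heap: [0-14 ALLOC][15-23 FREE][24-25 ALLOC][26-29 ALLOC][30-38 ALLOC][39-49 FREE]
Free blocks: [9 11] total_free=20 largest=11 -> 100*(20-11)/20 = 900/20 = 45

Answer: 45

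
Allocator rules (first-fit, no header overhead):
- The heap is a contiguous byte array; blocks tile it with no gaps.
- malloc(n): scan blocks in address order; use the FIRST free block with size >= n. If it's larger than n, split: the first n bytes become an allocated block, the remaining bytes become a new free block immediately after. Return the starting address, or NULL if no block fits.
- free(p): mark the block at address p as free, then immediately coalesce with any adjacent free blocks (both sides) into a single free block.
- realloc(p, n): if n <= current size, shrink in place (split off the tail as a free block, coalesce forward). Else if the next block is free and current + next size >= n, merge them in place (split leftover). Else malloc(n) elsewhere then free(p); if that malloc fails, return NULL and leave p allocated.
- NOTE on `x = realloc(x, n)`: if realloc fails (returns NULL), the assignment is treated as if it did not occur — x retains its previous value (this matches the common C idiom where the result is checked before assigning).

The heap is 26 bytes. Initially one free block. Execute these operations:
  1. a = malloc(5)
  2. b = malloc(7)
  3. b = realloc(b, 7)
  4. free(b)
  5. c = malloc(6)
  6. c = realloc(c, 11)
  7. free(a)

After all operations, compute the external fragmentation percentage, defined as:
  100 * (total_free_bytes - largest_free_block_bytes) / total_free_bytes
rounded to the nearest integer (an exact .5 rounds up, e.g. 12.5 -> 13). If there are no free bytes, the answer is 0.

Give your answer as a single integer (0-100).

Op 1: a = malloc(5) -> a = 0; heap: [0-4 ALLOC][5-25 FREE]
Op 2: b = malloc(7) -> b = 5; heap: [0-4 ALLOC][5-11 ALLOC][12-25 FREE]
Op 3: b = realloc(b, 7) -> b = 5; heap: [0-4 ALLOC][5-11 ALLOC][12-25 FREE]
Op 4: free(b) -> (freed b); heap: [0-4 ALLOC][5-25 FREE]
Op 5: c = malloc(6) -> c = 5; heap: [0-4 ALLOC][5-10 ALLOC][11-25 FREE]
Op 6: c = realloc(c, 11) -> c = 5; heap: [0-4 ALLOC][5-15 ALLOC][16-25 FREE]
Op 7: free(a) -> (freed a); heap: [0-4 FREE][5-15 ALLOC][16-25 FREE]
Free blocks: [5 10] total_free=15 largest=10 -> 100*(15-10)/15 = 500/15 ≈ 33.333 -> rounds to 33

Answer: 33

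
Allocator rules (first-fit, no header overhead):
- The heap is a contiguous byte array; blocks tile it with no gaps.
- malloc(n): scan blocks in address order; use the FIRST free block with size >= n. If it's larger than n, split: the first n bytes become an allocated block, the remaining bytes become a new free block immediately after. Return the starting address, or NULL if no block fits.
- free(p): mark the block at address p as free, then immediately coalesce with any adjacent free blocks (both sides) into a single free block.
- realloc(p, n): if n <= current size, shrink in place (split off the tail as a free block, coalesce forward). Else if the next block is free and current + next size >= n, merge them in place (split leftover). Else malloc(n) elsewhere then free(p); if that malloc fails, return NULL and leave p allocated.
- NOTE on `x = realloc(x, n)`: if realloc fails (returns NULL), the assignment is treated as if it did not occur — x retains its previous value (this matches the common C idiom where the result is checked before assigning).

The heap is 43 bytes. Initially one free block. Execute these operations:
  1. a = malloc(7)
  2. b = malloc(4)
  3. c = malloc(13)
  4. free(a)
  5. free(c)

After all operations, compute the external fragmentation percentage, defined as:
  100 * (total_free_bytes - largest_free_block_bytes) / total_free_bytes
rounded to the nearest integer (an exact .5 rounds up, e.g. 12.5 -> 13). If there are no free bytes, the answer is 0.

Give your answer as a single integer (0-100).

Answer: 18

Derivation:
Op 1: a = malloc(7) -> a = 0; heap: [0-6 ALLOC][7-42 FREE]
Op 2: b = malloc(4) -> b = 7; heap: [0-6 ALLOC][7-10 ALLOC][11-42 FREE]
Op 3: c = malloc(13) -> c = 11; heap: [0-6 ALLOC][7-10 ALLOC][11-23 ALLOC][24-42 FREE]
Op 4: free(a) -> (freed a); heap: [0-6 FREE][7-10 ALLOC][11-23 ALLOC][24-42 FREE]
Op 5: free(c) -> (freed c); heap: [0-6 FREE][7-10 ALLOC][11-42 FREE]
Free blocks: [7 32] total_free=39 largest=32 -> 100*(39-32)/39 = 700/39 ≈ 17.949 -> rounds to 18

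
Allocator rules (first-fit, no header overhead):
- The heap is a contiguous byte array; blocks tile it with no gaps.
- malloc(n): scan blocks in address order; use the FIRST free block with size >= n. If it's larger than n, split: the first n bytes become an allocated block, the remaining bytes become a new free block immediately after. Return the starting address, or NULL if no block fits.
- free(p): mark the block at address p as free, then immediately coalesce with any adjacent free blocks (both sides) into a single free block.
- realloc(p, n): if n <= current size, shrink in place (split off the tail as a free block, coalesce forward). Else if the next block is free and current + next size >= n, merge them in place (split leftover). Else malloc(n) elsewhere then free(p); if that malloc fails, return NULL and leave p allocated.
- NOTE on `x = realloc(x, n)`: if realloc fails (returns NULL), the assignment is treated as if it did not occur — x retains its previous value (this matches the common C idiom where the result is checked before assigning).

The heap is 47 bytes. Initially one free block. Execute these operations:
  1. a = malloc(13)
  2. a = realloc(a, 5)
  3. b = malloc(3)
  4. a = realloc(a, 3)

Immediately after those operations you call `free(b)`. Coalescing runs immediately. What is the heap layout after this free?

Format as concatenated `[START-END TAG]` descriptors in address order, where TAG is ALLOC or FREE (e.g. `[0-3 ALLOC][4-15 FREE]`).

Answer: [0-2 ALLOC][3-46 FREE]

Derivation:
Op 1: a = malloc(13) -> a = 0; heap: [0-12 ALLOC][13-46 FREE]
Op 2: a = realloc(a, 5) -> a = 0; heap: [0-4 ALLOC][5-46 FREE]
Op 3: b = malloc(3) -> b = 5; heap: [0-4 ALLOC][5-7 ALLOC][8-46 FREE]
Op 4: a = realloc(a, 3) -> a = 0; heap: [0-2 ALLOC][3-4 FREE][5-7 ALLOC][8-46 FREE]
free(b): b = 5 -> block [5-7 ALLOC]; mark free, coalesce with adjacent free neighbors -> [0-2 ALLOC][3-46 FREE]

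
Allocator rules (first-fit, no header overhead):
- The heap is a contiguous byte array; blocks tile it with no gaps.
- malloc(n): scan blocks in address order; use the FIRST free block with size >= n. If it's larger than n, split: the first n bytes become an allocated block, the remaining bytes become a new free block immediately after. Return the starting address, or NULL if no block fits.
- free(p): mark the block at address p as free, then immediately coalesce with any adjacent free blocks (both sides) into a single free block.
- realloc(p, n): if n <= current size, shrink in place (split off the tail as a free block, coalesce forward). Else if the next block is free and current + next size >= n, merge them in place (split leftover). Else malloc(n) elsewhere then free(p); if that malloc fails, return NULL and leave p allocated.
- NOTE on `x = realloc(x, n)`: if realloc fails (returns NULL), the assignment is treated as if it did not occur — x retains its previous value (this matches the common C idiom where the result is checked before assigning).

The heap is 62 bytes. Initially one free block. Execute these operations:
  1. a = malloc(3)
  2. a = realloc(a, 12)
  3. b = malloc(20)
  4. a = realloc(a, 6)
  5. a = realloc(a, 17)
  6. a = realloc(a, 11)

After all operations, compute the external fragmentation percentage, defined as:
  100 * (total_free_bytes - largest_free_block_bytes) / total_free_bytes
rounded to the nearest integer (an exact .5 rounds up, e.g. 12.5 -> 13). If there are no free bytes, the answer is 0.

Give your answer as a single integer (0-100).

Answer: 39

Derivation:
Op 1: a = malloc(3) -> a = 0; heap: [0-2 ALLOC][3-61 FREE]
Op 2: a = realloc(a, 12) -> a = 0; heap: [0-11 ALLOC][12-61 FREE]
Op 3: b = malloc(20) -> b = 12; heap: [0-11 ALLOC][12-31 ALLOC][32-61 FREE]
Op 4: a = realloc(a, 6) -> a = 0; heap: [0-5 ALLOC][6-11 FREE][12-31 ALLOC][32-61 FREE]
Op 5: a = realloc(a, 17) -> a = 32; heap: [0-11 FREE][12-31 ALLOC][32-48 ALLOC][49-61 FREE]
Op 6: a = realloc(a, 11) -> a = 32; heap: [0-11 FREE][12-31 ALLOC][32-42 ALLOC][43-61 FREE]
Free blocks: [12 19] total_free=31 largest=19 -> 100*(31-19)/31 = 1200/31 ≈ 38.710 -> rounds to 39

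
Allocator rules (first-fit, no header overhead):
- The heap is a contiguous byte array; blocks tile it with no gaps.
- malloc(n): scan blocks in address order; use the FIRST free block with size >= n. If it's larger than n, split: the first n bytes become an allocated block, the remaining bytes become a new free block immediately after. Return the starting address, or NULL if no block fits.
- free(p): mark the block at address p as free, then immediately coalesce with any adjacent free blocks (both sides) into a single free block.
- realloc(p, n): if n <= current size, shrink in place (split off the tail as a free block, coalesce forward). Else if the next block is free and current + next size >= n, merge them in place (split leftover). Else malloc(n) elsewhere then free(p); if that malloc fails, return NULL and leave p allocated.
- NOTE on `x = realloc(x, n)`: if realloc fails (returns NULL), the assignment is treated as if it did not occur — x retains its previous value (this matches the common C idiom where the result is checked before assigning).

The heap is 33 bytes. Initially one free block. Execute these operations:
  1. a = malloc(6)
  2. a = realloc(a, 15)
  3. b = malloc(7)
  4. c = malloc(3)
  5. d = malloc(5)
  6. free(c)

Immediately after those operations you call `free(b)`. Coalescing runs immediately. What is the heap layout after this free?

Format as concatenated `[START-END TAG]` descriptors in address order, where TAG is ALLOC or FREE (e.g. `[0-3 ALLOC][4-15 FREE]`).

Answer: [0-14 ALLOC][15-24 FREE][25-29 ALLOC][30-32 FREE]

Derivation:
Op 1: a = malloc(6) -> a = 0; heap: [0-5 ALLOC][6-32 FREE]
Op 2: a = realloc(a, 15) -> a = 0; heap: [0-14 ALLOC][15-32 FREE]
Op 3: b = malloc(7) -> b = 15; heap: [0-14 ALLOC][15-21 ALLOC][22-32 FREE]
Op 4: c = malloc(3) -> c = 22; heap: [0-14 ALLOC][15-21 ALLOC][22-24 ALLOC][25-32 FREE]
Op 5: d = malloc(5) -> d = 25; heap: [0-14 ALLOC][15-21 ALLOC][22-24 ALLOC][25-29 ALLOC][30-32 FREE]
Op 6: free(c) -> (freed c); heap: [0-14 ALLOC][15-21 ALLOC][22-24 FREE][25-29 ALLOC][30-32 FREE]
free(b): b = 15 -> block [15-21 ALLOC]; mark free, coalesce with adjacent free neighbors -> [0-14 ALLOC][15-24 FREE][25-29 ALLOC][30-32 FREE]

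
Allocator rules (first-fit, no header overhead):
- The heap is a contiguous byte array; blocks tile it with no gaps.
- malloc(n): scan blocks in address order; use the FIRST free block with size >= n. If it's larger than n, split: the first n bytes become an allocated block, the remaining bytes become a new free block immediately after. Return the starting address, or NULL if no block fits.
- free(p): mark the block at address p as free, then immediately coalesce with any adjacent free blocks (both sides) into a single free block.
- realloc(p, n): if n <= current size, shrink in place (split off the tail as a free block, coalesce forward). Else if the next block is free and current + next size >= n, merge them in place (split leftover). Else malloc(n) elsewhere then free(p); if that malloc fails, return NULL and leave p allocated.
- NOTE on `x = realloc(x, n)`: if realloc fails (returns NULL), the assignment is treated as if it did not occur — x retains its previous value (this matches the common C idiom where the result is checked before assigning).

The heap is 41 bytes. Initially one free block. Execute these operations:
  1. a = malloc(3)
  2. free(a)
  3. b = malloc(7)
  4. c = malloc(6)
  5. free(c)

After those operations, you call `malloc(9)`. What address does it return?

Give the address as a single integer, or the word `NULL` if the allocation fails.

Answer: 7

Derivation:
Op 1: a = malloc(3) -> a = 0; heap: [0-2 ALLOC][3-40 FREE]
Op 2: free(a) -> (freed a); heap: [0-40 FREE]
Op 3: b = malloc(7) -> b = 0; heap: [0-6 ALLOC][7-40 FREE]
Op 4: c = malloc(6) -> c = 7; heap: [0-6 ALLOC][7-12 ALLOC][13-40 FREE]
Op 5: free(c) -> (freed c); heap: [0-6 ALLOC][7-40 FREE]
malloc(9): first-fit scan over [0-6 ALLOC][7-40 FREE] -> 7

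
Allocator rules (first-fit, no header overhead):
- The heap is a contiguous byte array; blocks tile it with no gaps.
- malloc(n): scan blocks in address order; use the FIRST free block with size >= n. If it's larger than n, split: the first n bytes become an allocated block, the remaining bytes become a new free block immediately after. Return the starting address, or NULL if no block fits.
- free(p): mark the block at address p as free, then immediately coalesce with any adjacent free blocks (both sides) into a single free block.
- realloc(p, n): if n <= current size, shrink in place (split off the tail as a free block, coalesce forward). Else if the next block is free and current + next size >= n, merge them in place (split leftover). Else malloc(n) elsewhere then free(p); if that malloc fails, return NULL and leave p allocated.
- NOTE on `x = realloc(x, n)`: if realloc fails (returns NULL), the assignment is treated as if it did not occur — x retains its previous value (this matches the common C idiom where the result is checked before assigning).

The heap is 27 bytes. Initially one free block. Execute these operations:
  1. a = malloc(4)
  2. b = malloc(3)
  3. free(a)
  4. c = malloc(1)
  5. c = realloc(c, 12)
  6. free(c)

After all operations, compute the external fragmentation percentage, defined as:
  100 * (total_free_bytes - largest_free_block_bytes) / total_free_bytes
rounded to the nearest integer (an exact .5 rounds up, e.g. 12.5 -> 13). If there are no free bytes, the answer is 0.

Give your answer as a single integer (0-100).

Answer: 17

Derivation:
Op 1: a = malloc(4) -> a = 0; heap: [0-3 ALLOC][4-26 FREE]
Op 2: b = malloc(3) -> b = 4; heap: [0-3 ALLOC][4-6 ALLOC][7-26 FREE]
Op 3: free(a) -> (freed a); heap: [0-3 FREE][4-6 ALLOC][7-26 FREE]
Op 4: c = malloc(1) -> c = 0; heap: [0-0 ALLOC][1-3 FREE][4-6 ALLOC][7-26 FREE]
Op 5: c = realloc(c, 12) -> c = 7; heap: [0-3 FREE][4-6 ALLOC][7-18 ALLOC][19-26 FREE]
Op 6: free(c) -> (freed c); heap: [0-3 FREE][4-6 ALLOC][7-26 FREE]
Free blocks: [4 20] total_free=24 largest=20 -> 100*(24-20)/24 = 400/24 ≈ 16.667 -> rounds to 17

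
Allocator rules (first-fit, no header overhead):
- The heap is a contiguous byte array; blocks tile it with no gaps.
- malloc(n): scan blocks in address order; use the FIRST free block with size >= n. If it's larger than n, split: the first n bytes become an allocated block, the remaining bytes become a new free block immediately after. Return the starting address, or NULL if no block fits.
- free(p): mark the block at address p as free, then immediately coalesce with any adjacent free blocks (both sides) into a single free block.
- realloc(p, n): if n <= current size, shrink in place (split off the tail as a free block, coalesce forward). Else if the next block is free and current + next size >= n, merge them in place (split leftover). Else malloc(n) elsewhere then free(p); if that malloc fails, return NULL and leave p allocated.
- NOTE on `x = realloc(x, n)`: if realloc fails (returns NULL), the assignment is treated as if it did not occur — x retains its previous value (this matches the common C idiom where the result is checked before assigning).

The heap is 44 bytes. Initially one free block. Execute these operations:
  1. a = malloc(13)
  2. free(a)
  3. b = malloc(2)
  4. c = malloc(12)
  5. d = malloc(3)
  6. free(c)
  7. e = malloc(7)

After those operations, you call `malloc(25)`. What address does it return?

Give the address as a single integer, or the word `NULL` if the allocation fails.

Op 1: a = malloc(13) -> a = 0; heap: [0-12 ALLOC][13-43 FREE]
Op 2: free(a) -> (freed a); heap: [0-43 FREE]
Op 3: b = malloc(2) -> b = 0; heap: [0-1 ALLOC][2-43 FREE]
Op 4: c = malloc(12) -> c = 2; heap: [0-1 ALLOC][2-13 ALLOC][14-43 FREE]
Op 5: d = malloc(3) -> d = 14; heap: [0-1 ALLOC][2-13 ALLOC][14-16 ALLOC][17-43 FREE]
Op 6: free(c) -> (freed c); heap: [0-1 ALLOC][2-13 FREE][14-16 ALLOC][17-43 FREE]
Op 7: e = malloc(7) -> e = 2; heap: [0-1 ALLOC][2-8 ALLOC][9-13 FREE][14-16 ALLOC][17-43 FREE]
malloc(25): first-fit scan over [0-1 ALLOC][2-8 ALLOC][9-13 FREE][14-16 ALLOC][17-43 FREE] -> 17

Answer: 17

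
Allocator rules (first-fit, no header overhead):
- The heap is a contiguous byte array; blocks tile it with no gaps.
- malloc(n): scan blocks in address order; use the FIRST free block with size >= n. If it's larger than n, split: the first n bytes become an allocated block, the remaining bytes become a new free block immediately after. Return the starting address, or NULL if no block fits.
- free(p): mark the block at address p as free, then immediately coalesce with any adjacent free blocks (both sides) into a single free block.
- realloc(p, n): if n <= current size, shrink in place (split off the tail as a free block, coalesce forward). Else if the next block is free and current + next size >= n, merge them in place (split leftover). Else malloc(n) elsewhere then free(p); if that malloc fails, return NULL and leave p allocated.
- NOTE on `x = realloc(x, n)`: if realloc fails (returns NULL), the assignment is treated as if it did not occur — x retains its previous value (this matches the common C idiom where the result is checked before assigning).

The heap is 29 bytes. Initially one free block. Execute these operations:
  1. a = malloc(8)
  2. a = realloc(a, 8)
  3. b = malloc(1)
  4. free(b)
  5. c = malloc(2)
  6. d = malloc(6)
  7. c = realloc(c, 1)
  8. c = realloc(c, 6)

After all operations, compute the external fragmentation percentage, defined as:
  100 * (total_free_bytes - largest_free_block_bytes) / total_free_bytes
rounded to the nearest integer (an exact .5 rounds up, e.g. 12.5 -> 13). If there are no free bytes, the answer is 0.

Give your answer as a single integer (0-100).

Op 1: a = malloc(8) -> a = 0; heap: [0-7 ALLOC][8-28 FREE]
Op 2: a = realloc(a, 8) -> a = 0; heap: [0-7 ALLOC][8-28 FREE]
Op 3: b = malloc(1) -> b = 8; heap: [0-7 ALLOC][8-8 ALLOC][9-28 FREE]
Op 4: free(b) -> (freed b); heap: [0-7 ALLOC][8-28 FREE]
Op 5: c = malloc(2) -> c = 8; heap: [0-7 ALLOC][8-9 ALLOC][10-28 FREE]
Op 6: d = malloc(6) -> d = 10; heap: [0-7 ALLOC][8-9 ALLOC][10-15 ALLOC][16-28 FREE]
Op 7: c = realloc(c, 1) -> c = 8; heap: [0-7 ALLOC][8-8 ALLOC][9-9 FREE][10-15 ALLOC][16-28 FREE]
Op 8: c = realloc(c, 6) -> c = 16; heap: [0-7 ALLOC][8-9 FREE][10-15 ALLOC][16-21 ALLOC][22-28 FREE]
Free blocks: [2 7] total_free=9 largest=7 -> 100*(9-7)/9 = 200/9 ≈ 22.222 -> rounds to 22

Answer: 22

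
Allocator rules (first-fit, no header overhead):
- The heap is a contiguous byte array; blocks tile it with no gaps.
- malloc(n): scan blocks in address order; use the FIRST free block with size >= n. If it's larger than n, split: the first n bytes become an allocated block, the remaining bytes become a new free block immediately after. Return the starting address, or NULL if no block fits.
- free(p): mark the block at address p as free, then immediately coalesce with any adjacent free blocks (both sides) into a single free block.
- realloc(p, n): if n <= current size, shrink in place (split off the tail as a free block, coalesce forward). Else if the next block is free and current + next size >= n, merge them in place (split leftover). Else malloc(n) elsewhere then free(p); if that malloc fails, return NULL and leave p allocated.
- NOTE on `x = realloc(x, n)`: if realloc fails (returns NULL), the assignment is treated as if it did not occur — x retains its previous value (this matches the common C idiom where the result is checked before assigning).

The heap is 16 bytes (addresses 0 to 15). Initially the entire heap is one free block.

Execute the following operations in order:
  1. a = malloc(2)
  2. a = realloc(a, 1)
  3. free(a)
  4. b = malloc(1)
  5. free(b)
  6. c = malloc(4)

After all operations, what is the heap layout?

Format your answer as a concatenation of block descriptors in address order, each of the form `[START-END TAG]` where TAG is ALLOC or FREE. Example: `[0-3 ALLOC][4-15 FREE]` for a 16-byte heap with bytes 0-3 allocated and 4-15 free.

Answer: [0-3 ALLOC][4-15 FREE]

Derivation:
Op 1: a = malloc(2) -> a = 0; heap: [0-1 ALLOC][2-15 FREE]
Op 2: a = realloc(a, 1) -> a = 0; heap: [0-0 ALLOC][1-15 FREE]
Op 3: free(a) -> (freed a); heap: [0-15 FREE]
Op 4: b = malloc(1) -> b = 0; heap: [0-0 ALLOC][1-15 FREE]
Op 5: free(b) -> (freed b); heap: [0-15 FREE]
Op 6: c = malloc(4) -> c = 0; heap: [0-3 ALLOC][4-15 FREE]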